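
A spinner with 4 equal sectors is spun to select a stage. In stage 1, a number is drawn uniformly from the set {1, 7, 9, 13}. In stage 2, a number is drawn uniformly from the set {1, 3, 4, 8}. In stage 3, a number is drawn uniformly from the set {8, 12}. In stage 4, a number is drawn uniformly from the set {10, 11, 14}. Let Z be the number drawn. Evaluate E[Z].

199/24

E[Z | stage 1] = (1+7+9+13)/4 = 15/2.
E[Z | stage 2] = (1+3+4+8)/4 = 4.
E[Z | stage 3] = (8+12)/2 = 10.
E[Z | stage 4] = (10+11+14)/3 = 35/3.
E[Z] = (1/4)·(15/2) + (1/4)·(4) + (1/4)·(10) + (1/4)·(35/3) = 199/24.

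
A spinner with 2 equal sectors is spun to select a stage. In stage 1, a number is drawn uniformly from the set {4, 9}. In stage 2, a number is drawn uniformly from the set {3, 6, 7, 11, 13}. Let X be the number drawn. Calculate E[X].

29/4

E[X | stage 1] = (4+9)/2 = 13/2.
E[X | stage 2] = (3+6+7+11+13)/5 = 8.
E[X] = (1/2)·(13/2) + (1/2)·(8) = 29/4.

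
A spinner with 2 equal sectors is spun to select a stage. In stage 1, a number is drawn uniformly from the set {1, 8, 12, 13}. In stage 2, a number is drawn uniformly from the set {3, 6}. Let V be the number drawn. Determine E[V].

13/2

E[V | stage 1] = (1+8+12+13)/4 = 17/2.
E[V | stage 2] = (3+6)/2 = 9/2.
By the law of total expectation,
E[V] = (1/2)·(17/2) + (1/2)·(9/2) = 13/2.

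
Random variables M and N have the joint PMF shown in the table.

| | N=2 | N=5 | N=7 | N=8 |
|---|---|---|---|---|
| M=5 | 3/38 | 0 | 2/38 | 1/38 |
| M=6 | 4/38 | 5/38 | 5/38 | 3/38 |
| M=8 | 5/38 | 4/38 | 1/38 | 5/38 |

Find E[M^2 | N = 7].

P(N = 7) = 4/19.
Σ M^2·P over the event = 25·(2/38) + 36·(5/38) + 64·(1/38) = 147/19.
E[M^2 | N = 7] = (147/19) / (4/19) = 147/4.

147/4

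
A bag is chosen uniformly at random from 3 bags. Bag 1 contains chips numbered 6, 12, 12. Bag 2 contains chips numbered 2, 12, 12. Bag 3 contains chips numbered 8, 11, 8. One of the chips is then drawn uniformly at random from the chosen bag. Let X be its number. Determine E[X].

83/9

E[X | bag 1] = (6+12+12)/3 = 10.
E[X | bag 2] = (2+12+12)/3 = 26/3.
E[X | bag 3] = (8+11+8)/3 = 9.
By the law of total expectation,
E[X] = (1/3)·(10) + (1/3)·(26/3) + (1/3)·(9) = 83/9.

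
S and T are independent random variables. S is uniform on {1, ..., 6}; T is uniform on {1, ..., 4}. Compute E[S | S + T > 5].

P(S + T > 5) = 7/12.
Summing S·P(x,y) over outcomes with S + T > 5 gives 8/3.
E[S | S + T > 5] = (8/3) / (7/12) = 32/7.

32/7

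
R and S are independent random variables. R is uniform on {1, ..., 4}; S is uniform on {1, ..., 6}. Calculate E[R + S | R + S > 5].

P(R + S > 5) = 7/12.
Summing (R+S)·P(x,y) over outcomes with R + S > 5 gives 13/3.
E[R + S | R + S > 5] = (13/3) / (7/12) = 52/7.

52/7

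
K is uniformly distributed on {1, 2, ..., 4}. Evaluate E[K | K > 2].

Given K > 2, K is equally likely to be any of {3, 4}.
E[K | K > 2] = (3 + 4) / 2 = 7/2.

7/2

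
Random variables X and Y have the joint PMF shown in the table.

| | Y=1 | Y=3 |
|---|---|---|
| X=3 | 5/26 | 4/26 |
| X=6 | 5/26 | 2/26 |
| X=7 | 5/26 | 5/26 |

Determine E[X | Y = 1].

P(Y = 1) = 15/26.
Σ X·P over the event = 3·(5/26) + 6·(5/26) + 7·(5/26) = 40/13.
E[X | Y = 1] = (40/13) / (15/26) = 16/3.

16/3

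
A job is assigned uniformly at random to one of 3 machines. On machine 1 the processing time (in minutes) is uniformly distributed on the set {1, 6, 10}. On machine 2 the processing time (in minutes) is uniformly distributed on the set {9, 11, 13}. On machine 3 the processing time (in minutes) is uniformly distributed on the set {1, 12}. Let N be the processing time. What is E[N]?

E[N | machine 1] = (1+6+10)/3 = 17/3.
E[N | machine 2] = (9+11+13)/3 = 11.
E[N | machine 3] = (1+12)/2 = 13/2.
E[N] = (1/3)·(17/3) + (1/3)·(11) + (1/3)·(13/2) = 139/18.

139/18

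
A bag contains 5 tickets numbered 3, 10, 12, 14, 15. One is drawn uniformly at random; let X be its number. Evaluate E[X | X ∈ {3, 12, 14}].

29/3

P(X ∈ {3, 12, 14}) = 3/5.
Σ over the event: 3·1/5 + 12·1/5 + 14·1/5 = 29/5.
E[X | X ∈ {3, 12, 14}] = (29/5) / (3/5) = 29/3.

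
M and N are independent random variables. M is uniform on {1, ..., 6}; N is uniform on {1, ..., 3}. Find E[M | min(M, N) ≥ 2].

4

P(min(M, N) ≥ 2) = 5/9.
Summing M·P(x,y) over outcomes with min(M, N) ≥ 2 gives 20/9.
E[M | min(M, N) ≥ 2] = (20/9) / (5/9) = 4.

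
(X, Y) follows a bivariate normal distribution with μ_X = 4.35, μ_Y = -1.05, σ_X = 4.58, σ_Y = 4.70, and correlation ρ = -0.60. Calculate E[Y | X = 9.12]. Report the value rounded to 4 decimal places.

-3.9870

The regression of Y on X has slope ρ·σ_Y/σ_X and passes through (μ_X, μ_Y).
E[Y | X=9.12] = -1.05 + (-0.60)·(4.70/4.58)·(9.12 − (4.35)) = -1.05 + (-0.61572)·(4.77) = -3.9870.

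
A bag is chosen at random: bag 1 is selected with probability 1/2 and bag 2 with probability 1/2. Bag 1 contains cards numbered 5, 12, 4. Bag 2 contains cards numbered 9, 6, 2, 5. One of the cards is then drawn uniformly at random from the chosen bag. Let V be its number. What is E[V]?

25/4

E[V | bag 1] = (5+12+4)/3 = 7.
E[V | bag 2] = (9+6+2+5)/4 = 11/2.
E[V] = (1/2)·(7) + (1/2)·(11/2) = 25/4.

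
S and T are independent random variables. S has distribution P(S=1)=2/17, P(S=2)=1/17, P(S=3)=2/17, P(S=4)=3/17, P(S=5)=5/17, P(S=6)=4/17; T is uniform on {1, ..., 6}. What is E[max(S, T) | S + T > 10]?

6

P(S + T > 10) = 13/102.
Summing max(S,T)·P(x,y) over outcomes with S + T > 10 gives 13/17.
E[max(S, T) | S + T > 10] = (13/17) / (13/102) = 6.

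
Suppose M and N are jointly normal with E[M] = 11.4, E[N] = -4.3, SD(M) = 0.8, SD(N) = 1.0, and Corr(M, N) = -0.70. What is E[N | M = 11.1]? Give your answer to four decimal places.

-4.0375

For a bivariate normal, E[N | M=x] = μ_N + ρ·(σ_N/σ_M)·(x − μ_M).
E[N | M=11.1] = -4.3 + (-0.70)·(1.0/0.8)·(11.1 − (11.4)) = -4.3 + (-0.875)·(-0.3) = -4.0375.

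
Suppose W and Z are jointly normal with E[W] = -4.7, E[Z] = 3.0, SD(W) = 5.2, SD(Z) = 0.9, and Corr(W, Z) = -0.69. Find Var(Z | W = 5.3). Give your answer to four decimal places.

0.4244

The conditional variance in a bivariate normal is σ_Z²(1 − ρ²), independent of x.
Var(Z | W=5.3) = (0.9)²·(1 − (-0.69)²) = 0.81·0.5239 = 0.4244.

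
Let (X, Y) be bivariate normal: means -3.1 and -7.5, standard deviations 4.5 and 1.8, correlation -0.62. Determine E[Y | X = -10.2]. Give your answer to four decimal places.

For a bivariate normal, E[Y | X=x] = μ_Y + ρ·(σ_Y/σ_X)·(x − μ_X).
E[Y | X=-10.2] = -7.5 + (-0.62)·(1.8/4.5)·(-10.2 − (-3.1)) = -7.5 + (-0.248)·(-7.1) = -5.7392.

-5.7392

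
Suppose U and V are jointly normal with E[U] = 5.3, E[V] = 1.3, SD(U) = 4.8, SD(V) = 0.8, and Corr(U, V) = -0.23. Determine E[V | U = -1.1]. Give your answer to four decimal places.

For a bivariate normal, E[V | U=x] = μ_V + ρ·(σ_V/σ_U)·(x − μ_U).
E[V | U=-1.1] = 1.3 + (-0.23)·(0.8/4.8)·(-1.1 − (5.3)) = 1.3 + (-0.038333)·(-6.4) = 1.5453.

1.5453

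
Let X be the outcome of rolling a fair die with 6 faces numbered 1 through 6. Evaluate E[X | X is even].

4

Given X is even, X is equally likely to be any of {2, 4, 6}.
E[X | X is even] = (2 + 4 + 6) / 3 = 4.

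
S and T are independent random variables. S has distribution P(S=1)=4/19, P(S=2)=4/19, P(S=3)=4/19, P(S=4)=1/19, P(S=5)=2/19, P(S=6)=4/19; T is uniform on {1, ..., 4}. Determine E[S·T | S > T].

P(S > T) = 39/76.
Summing ST·P(x,y) over outcomes with S > T gives 102/19.
E[S·T | S > T] = (102/19) / (39/76) = 136/13.

136/13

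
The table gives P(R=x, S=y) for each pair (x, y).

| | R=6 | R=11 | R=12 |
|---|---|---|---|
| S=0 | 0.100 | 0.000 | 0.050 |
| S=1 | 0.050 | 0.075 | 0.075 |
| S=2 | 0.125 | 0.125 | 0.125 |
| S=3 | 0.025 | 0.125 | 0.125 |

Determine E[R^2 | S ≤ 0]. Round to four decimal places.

P(S ≤ 0) = 0.150.
Σ R^2·P over the event = 36·(0.100) + 144·(0.050) = 10.800.
E[R^2 | S ≤ 0] = (10.800) / (0.150) = 72.0000.

72.0000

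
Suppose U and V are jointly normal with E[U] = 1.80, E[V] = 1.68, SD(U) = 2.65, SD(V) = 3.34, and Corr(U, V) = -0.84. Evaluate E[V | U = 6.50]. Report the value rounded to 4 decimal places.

-3.2960

The regression of V on U has slope ρ·σ_V/σ_U and passes through (μ_U, μ_V).
E[V | U=6.50] = 1.68 + (-0.84)·(3.34/2.65)·(6.50 − (1.80)) = 1.68 + (-1.05872)·(4.7) = -3.2960.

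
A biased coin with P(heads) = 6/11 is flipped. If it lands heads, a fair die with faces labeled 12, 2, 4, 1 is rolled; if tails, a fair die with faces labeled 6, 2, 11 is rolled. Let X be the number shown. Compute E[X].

E[X | heads] = (12+2+4+1)/4 = 19/4.
E[X | tails] = (6+2+11)/3 = 19/3.
E[X] = (6/11)·(19/4) + (5/11)·(19/3) = 361/66.

361/66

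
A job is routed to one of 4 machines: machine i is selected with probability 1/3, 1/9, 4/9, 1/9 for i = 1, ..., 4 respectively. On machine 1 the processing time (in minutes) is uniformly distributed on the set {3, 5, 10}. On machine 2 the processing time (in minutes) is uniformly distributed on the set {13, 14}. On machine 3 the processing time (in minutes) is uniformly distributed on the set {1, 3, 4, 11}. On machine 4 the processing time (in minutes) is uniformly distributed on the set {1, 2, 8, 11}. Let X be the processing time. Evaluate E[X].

E[X | machine 1] = (3+5+10)/3 = 6.
E[X | machine 2] = (13+14)/2 = 27/2.
E[X | machine 3] = (1+3+4+11)/4 = 19/4.
E[X | machine 4] = (1+2+8+11)/4 = 11/2.
By the law of total expectation,
E[X] = (1/3)·(6) + (1/9)·(27/2) + (4/9)·(19/4) + (1/9)·(11/2) = 56/9.

56/9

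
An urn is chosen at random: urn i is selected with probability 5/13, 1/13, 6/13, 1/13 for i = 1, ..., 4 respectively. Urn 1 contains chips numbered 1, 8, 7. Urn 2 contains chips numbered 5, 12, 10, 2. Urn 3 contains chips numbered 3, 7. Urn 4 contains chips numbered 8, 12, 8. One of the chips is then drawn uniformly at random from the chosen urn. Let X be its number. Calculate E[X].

293/52

E[X | urn 1] = (1+8+7)/3 = 16/3.
E[X | urn 2] = (5+12+10+2)/4 = 29/4.
E[X | urn 3] = (3+7)/2 = 5.
E[X | urn 4] = (8+12+8)/3 = 28/3.
By the law of total expectation,
E[X] = (5/13)·(16/3) + (1/13)·(29/4) + (6/13)·(5) + (1/13)·(28/3) = 293/52.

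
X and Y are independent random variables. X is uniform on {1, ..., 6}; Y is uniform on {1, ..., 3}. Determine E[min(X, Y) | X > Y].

P(X > Y) = 2/3.
Summing min(X,Y)·P(x,y) over outcomes with X > Y gives 11/9.
E[min(X, Y) | X > Y] = (11/9) / (2/3) = 11/6.

11/6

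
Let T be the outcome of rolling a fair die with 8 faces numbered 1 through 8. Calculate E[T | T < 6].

3

Given T < 6, T is equally likely to be any of {1, 2, 3, 4, 5}.
E[T | T < 6] = (1 + 2 + 3 + 4 + 5) / 5 = 3.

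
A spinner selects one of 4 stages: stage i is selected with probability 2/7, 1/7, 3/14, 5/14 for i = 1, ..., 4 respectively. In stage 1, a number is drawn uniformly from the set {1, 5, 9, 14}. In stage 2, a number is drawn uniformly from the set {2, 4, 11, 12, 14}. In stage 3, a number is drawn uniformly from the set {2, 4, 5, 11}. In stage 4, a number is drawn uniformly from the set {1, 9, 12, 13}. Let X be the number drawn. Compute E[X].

2129/280

E[X | stage 1] = (1+5+9+14)/4 = 29/4.
E[X | stage 2] = (2+4+11+12+14)/5 = 43/5.
E[X | stage 3] = (2+4+5+11)/4 = 11/2.
E[X | stage 4] = (1+9+12+13)/4 = 35/4.
By the law of total expectation,
E[X] = (2/7)·(29/4) + (1/7)·(43/5) + (3/14)·(11/2) + (5/14)·(35/4) = 2129/280.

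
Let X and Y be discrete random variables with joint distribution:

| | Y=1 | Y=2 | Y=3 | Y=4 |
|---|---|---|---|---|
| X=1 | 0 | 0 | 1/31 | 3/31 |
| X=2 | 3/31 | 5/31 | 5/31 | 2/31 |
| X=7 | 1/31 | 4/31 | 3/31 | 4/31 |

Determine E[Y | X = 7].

17/6

P(X = 7) = 12/31.
Σ Y·P over the event = 1·(1/31) + 2·(4/31) + 3·(3/31) + 4·(4/31) = 34/31.
E[Y | X = 7] = (34/31) / (12/31) = 17/6.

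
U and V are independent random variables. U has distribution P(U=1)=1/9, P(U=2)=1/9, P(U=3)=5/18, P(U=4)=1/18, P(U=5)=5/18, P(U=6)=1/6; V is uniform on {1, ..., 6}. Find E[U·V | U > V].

P(U > V) = 25/54.
Summing UV·P(x,y) over outcomes with U > V gives 593/108.
E[U·V | U > V] = (593/108) / (25/54) = 593/50.

593/50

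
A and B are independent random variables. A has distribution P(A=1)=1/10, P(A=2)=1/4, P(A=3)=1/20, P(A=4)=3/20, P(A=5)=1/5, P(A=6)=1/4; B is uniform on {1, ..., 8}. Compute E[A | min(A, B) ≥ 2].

25/6

P(min(A, B) ≥ 2) = 63/80.
Summing A·P(x,y) over outcomes with min(A, B) ≥ 2 gives 105/32.
E[A | min(A, B) ≥ 2] = (105/32) / (63/80) = 25/6.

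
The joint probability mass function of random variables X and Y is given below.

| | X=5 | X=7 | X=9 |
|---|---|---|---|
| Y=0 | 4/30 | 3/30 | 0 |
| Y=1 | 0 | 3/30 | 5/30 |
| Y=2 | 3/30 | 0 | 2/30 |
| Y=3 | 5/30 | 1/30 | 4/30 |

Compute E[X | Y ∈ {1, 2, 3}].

167/23

P(Y ∈ {1, 2, 3}) = 23/30.
Σ X·P over the event = 5·(3/30) + 5·(5/30) + 7·(3/30) + 7·(1/30) + 9·(5/30) + 9·(2/30) + 9·(4/30) = 167/30.
E[X | Y ∈ {1, 2, 3}] = (167/30) / (23/30) = 167/23.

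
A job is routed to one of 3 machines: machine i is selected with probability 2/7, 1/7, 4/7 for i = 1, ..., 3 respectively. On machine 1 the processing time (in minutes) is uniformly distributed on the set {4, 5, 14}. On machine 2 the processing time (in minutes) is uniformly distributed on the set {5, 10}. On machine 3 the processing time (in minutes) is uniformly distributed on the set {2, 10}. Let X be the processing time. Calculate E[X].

281/42

E[X | machine 1] = (4+5+14)/3 = 23/3.
E[X | machine 2] = (5+10)/2 = 15/2.
E[X | machine 3] = (2+10)/2 = 6.
E[X] = (2/7)·(23/3) + (1/7)·(15/2) + (4/7)·(6) = 281/42.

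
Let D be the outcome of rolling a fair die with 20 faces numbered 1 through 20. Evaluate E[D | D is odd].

10

Given D is odd, D is equally likely to be any of {1, 3, 5, 7, 9, 11, 13, 15, 17, 19}.
E[D | D is odd] = (1 + 3 + 5 + 7 + 9 + 11 + 13 + 15 + 17 + 19) / 10 = 10.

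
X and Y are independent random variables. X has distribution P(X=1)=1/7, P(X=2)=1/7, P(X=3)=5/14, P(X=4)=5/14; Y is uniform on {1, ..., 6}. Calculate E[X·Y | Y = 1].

41/14

P(Y = 1) = 1/6.
Summing XY·P(x,y) over outcomes with Y = 1 gives 41/84.
E[X·Y | Y = 1] = (41/84) / (1/6) = 41/14.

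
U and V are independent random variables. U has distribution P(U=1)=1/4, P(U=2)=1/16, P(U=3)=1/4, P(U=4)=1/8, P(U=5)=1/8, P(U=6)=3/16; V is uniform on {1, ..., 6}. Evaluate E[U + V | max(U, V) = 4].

106/17

P(max(U, V) = 4) = 17/96.
Summing (U+V)·P(x,y) over outcomes with max(U, V) = 4 gives 53/48.
E[U + V | max(U, V) = 4] = (53/48) / (17/96) = 106/17.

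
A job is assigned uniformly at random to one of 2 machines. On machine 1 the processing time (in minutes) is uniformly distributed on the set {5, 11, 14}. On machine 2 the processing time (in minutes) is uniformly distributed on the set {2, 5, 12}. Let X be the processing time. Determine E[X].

E[X | machine 1] = (5+11+14)/3 = 10.
E[X | machine 2] = (2+5+12)/3 = 19/3.
By the law of total expectation,
E[X] = (1/2)·(10) + (1/2)·(19/3) = 49/6.

49/6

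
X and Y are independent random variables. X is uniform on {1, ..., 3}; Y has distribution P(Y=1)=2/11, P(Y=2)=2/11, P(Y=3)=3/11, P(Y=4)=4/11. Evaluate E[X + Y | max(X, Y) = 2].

10/3

P(max(X, Y) = 2) = 2/11.
Summing (X+Y)·P(x,y) over outcomes with max(X, Y) = 2 gives 20/33.
E[X + Y | max(X, Y) = 2] = (20/33) / (2/11) = 10/3.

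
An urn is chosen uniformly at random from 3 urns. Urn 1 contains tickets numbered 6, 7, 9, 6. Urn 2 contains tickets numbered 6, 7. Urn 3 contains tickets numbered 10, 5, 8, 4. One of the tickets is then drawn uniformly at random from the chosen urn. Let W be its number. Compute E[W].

E[W | urn 1] = (6+7+9+6)/4 = 7.
E[W | urn 2] = (6+7)/2 = 13/2.
E[W | urn 3] = (10+5+8+4)/4 = 27/4.
E[W] = (1/3)·(7) + (1/3)·(13/2) + (1/3)·(27/4) = 27/4.

27/4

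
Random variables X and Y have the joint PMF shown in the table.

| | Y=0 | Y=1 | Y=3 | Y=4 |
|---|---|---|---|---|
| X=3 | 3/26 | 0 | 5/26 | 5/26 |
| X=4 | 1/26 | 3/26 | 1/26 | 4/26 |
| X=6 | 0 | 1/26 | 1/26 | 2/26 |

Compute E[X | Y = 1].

9/2

P(Y = 1) = 2/13.
Σ X·P over the event = 4·(3/26) + 6·(1/26) = 9/13.
E[X | Y = 1] = (9/13) / (2/13) = 9/2.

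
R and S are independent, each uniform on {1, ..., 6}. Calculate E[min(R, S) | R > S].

7/3

P(R > S) = 5/12.
Summing min(R,S)·P(x,y) over outcomes with R > S gives 35/36.
E[min(R, S) | R > S] = (35/36) / (5/12) = 7/3.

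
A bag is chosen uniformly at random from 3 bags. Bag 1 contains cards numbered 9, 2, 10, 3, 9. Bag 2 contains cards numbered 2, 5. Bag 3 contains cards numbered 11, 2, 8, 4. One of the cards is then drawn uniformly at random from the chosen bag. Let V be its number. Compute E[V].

109/20

E[V | bag 1] = (9+2+10+3+9)/5 = 33/5.
E[V | bag 2] = (2+5)/2 = 7/2.
E[V | bag 3] = (11+2+8+4)/4 = 25/4.
By the law of total expectation,
E[V] = (1/3)·(33/5) + (1/3)·(7/2) + (1/3)·(25/4) = 109/20.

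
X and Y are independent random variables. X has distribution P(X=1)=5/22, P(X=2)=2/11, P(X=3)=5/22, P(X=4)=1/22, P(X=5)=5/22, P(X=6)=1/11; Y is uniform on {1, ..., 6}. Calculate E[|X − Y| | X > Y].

P(X > Y) = 47/132.
Summing |X−Y|·P(x,y) over outcomes with X > Y gives 35/44.
E[|X − Y| | X > Y] = (35/44) / (47/132) = 105/47.

105/47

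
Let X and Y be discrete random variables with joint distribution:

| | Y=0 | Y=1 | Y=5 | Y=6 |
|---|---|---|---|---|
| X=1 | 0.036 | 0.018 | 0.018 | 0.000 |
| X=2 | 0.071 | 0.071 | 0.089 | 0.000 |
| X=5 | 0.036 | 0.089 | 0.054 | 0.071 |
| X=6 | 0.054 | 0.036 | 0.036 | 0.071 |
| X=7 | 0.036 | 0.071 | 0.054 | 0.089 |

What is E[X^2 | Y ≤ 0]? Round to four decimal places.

P(Y ≤ 0) = 0.233.
Σ X^2·P over the event = 1·(0.036) + 4·(0.071) + 25·(0.036) + 36·(0.054) + 49·(0.036) = 4.928.
E[X^2 | Y ≤ 0] = (4.928) / (0.233) = 21.1502.

21.1502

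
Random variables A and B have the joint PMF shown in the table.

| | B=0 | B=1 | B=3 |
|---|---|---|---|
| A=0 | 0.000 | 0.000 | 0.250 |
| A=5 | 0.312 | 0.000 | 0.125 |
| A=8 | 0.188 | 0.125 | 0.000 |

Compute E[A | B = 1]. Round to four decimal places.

P(B = 1) = 0.125.
Σ A·P over the event = 8·(0.125) = 1.000.
E[A | B = 1] = (1.000) / (0.125) = 8.0000.

8.0000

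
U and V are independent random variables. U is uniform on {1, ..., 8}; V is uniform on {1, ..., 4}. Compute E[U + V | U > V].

87/11

P(U > V) = 11/16.
Summing (U+V)·P(x,y) over outcomes with U > V gives 87/16.
E[U + V | U > V] = (87/16) / (11/16) = 87/11.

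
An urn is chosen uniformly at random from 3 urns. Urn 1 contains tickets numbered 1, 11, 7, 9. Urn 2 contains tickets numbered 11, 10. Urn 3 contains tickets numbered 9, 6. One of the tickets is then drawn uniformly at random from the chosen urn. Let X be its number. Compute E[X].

E[X | urn 1] = (1+11+7+9)/4 = 7.
E[X | urn 2] = (11+10)/2 = 21/2.
E[X | urn 3] = (9+6)/2 = 15/2.
E[X] = (1/3)·(7) + (1/3)·(21/2) + (1/3)·(15/2) = 25/3.

25/3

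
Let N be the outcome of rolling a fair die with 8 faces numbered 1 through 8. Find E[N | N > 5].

Given N > 5, N is equally likely to be any of {6, 7, 8}.
E[N | N > 5] = (6 + 7 + 8) / 3 = 7.

7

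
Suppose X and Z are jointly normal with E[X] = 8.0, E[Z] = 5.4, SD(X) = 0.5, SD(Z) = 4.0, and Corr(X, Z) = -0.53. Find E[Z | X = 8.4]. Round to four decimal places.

E[Z | X=x] = μ_Z + ρ(σ_Z/σ_X)(x − μ_X) for jointly normal variables.
E[Z | X=8.4] = 5.4 + (-0.53)·(4.0/0.5)·(8.4 − (8.0)) = 5.4 + (-4.24)·(0.4) = 3.7040.

3.7040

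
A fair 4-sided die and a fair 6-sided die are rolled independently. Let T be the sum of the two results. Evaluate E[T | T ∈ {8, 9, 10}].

P(T ∈ {8, 9, 10}) = 1/4.
Σ over the event: 8·1/8 + 9·1/12 + 10·1/24 = 13/6.
E[T | T ∈ {8, 9, 10}] = (13/6) / (1/4) = 26/3.

26/3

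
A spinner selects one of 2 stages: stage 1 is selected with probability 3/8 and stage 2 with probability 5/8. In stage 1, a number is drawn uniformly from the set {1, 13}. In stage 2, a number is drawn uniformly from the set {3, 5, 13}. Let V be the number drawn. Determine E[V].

E[V | stage 1] = (1+13)/2 = 7.
E[V | stage 2] = (3+5+13)/3 = 7.
E[V] = (3/8)·(7) + (5/8)·(7) = 7.

7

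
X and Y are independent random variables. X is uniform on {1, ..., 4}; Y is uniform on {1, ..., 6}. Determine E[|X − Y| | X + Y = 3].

Outcomes with X + Y = 3: (1,2), (2,1), each with probability 1/24.
E[|X − Y| | X + Y = 3] = (1 + 1) / 2 = 1.

1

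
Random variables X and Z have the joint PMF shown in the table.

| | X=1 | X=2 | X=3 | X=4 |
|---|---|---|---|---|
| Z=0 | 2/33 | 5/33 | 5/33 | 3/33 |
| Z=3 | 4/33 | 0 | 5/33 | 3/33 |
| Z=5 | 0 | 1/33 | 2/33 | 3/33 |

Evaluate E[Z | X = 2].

P(X = 2) = 2/11.
Σ Z·P over the event = 0·(5/33) + 5·(1/33) = 5/33.
E[Z | X = 2] = (5/33) / (2/11) = 5/6.

5/6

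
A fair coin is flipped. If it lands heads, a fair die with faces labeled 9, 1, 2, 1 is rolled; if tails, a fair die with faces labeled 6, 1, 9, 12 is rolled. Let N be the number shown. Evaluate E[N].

41/8

E[N | heads] = (9+1+2+1)/4 = 13/4.
E[N | tails] = (6+1+9+12)/4 = 7.
By the law of total expectation,
E[N] = (1/2)·(13/4) + (1/2)·(7) = 41/8.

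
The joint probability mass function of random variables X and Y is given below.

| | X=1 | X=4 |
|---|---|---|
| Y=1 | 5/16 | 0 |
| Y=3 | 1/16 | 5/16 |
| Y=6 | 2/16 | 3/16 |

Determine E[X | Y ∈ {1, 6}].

19/10

P(Y ∈ {1, 6}) = 5/8.
Σ X·P over the event = 1·(5/16) + 1·(2/16) + 4·(3/16) = 19/16.
E[X | Y ∈ {1, 6}] = (19/16) / (5/8) = 19/10.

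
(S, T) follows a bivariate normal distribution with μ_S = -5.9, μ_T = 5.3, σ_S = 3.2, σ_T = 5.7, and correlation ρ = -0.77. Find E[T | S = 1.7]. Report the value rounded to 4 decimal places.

For a bivariate normal, E[T | S=x] = μ_T + ρ·(σ_T/σ_S)·(x − μ_S).
E[T | S=1.7] = 5.3 + (-0.77)·(5.7/3.2)·(1.7 − (-5.9)) = 5.3 + (-1.37156)·(7.6) = -5.1239.

-5.1239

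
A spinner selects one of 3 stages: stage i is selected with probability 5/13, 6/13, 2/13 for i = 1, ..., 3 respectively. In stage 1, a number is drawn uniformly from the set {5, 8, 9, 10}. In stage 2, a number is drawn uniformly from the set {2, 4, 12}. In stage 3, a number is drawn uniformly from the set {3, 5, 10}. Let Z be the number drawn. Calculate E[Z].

88/13

E[Z | stage 1] = (5+8+9+10)/4 = 8.
E[Z | stage 2] = (2+4+12)/3 = 6.
E[Z | stage 3] = (3+5+10)/3 = 6.
By the law of total expectation,
E[Z] = (5/13)·(8) + (6/13)·(6) + (2/13)·(6) = 88/13.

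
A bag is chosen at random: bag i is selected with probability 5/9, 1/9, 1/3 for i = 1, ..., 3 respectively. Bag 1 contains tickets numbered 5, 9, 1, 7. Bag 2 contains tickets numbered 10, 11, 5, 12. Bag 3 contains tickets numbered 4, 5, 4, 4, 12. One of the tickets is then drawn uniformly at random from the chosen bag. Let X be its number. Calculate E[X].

272/45

E[X | bag 1] = (5+9+1+7)/4 = 11/2.
E[X | bag 2] = (10+11+5+12)/4 = 19/2.
E[X | bag 3] = (4+5+4+4+12)/5 = 29/5.
E[X] = (5/9)·(11/2) + (1/9)·(19/2) + (1/3)·(29/5) = 272/45.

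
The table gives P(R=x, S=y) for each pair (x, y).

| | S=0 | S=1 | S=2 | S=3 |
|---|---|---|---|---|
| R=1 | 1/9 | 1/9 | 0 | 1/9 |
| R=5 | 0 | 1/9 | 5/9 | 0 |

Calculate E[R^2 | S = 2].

25

P(S = 2) = 5/9.
Σ R^2·P over the event = 25·(5/9) = 125/9.
E[R^2 | S = 2] = (125/9) / (5/9) = 25.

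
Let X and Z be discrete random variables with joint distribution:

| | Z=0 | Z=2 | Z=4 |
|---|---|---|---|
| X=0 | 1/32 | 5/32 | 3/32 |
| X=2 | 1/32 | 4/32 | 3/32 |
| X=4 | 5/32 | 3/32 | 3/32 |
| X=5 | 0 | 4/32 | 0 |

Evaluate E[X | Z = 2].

P(Z = 2) = 1/2.
Summing X·P(X=x,Z=y) over the conditioning event gives 5/4.
E[X | Z = 2] = (5/4) / (1/2) = 5/2.

5/2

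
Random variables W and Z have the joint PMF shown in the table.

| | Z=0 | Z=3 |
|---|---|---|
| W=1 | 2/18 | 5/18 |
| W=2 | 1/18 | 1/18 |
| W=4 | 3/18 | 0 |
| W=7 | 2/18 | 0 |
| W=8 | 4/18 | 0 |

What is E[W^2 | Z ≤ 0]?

34

P(Z ≤ 0) = 2/3.
Σ W^2·P over the event = 1·(2/18) + 4·(1/18) + 16·(3/18) + 49·(2/18) + 64·(4/18) = 68/3.
E[W^2 | Z ≤ 0] = (68/3) / (2/3) = 34.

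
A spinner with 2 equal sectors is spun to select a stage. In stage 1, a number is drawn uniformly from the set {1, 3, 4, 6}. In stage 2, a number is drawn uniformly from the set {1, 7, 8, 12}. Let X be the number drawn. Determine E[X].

E[X | stage 1] = (1+3+4+6)/4 = 7/2.
E[X | stage 2] = (1+7+8+12)/4 = 7.
E[X] = (1/2)·(7/2) + (1/2)·(7) = 21/4.

21/4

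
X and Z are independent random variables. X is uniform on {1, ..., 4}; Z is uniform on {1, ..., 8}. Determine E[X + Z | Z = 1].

7/2

Outcomes with Z = 1: (1,1), (2,1), (3,1), (4,1), each with probability 1/32.
E[X + Z | Z = 1] = (2 + 3 + 4 + 5) / 4 = 7/2.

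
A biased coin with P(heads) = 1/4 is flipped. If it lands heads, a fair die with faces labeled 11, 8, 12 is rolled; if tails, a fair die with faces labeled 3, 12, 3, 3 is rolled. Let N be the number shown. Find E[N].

313/48

E[N | heads] = (11+8+12)/3 = 31/3.
E[N | tails] = (3+12+3+3)/4 = 21/4.
E[N] = (1/4)·(31/3) + (3/4)·(21/4) = 313/48.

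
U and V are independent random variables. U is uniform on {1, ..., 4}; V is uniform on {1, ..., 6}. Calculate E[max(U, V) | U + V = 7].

P(U + V = 7) = 1/6.
Summing max(U,V)·P(x,y) over outcomes with U + V = 7 gives 19/24.
E[max(U, V) | U + V = 7] = (19/24) / (1/6) = 19/4.

19/4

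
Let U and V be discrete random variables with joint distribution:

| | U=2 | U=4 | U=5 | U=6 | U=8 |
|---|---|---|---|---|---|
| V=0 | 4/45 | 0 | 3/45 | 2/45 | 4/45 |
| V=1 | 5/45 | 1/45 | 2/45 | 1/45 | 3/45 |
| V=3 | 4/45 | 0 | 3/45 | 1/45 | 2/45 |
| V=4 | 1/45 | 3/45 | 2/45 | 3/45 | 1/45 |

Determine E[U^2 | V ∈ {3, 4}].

P(V ∈ {3, 4}) = 4/9.
Summing U^2·P(U=x,V=y) over the conditioning event gives 529/45.
E[U^2 | V ∈ {3, 4}] = (529/45) / (4/9) = 529/20.

529/20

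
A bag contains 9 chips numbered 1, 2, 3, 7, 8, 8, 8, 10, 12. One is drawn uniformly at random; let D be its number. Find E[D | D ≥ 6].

53/6

P(D ≥ 6) = 2/3.
Σ over the event: 7·1/9 + 8·1/3 + 10·1/9 + 12·1/9 = 53/9.
E[D | D ≥ 6] = (53/9) / (2/3) = 53/6.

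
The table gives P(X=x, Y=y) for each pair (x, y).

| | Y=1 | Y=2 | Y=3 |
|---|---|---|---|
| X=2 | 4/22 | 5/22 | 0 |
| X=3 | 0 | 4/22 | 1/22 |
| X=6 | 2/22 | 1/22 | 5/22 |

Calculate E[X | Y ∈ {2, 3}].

P(Y ∈ {2, 3}) = 8/11.
Σ X·P over the event = 2·(5/22) + 3·(4/22) + 3·(1/22) + 6·(1/22) + 6·(5/22) = 61/22.
E[X | Y ∈ {2, 3}] = (61/22) / (8/11) = 61/16.

61/16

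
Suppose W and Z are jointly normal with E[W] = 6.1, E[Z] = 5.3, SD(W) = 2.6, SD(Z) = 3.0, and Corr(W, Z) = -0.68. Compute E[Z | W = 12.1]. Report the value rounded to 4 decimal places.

For a bivariate normal, E[Z | W=x] = μ_Z + ρ·(σ_Z/σ_W)·(x − μ_W).
E[Z | W=12.1] = 5.3 + (-0.68)·(3.0/2.6)·(12.1 − (6.1)) = 5.3 + (-0.78462)·(6) = 0.5923.

0.5923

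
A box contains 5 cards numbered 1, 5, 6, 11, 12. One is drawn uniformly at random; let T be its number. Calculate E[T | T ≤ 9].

4

P(T ≤ 9) = 3/5.
Σ over the event: 1·1/5 + 5·1/5 + 6·1/5 = 12/5.
E[T | T ≤ 9] = (12/5) / (3/5) = 4.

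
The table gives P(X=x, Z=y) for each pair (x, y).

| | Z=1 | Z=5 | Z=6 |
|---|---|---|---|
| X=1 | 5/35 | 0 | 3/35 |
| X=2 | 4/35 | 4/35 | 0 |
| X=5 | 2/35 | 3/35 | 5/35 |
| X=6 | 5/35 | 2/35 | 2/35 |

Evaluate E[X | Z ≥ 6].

P(Z ≥ 6) = 2/7.
Σ X·P over the event = 1·(3/35) + 5·(5/35) + 6·(2/35) = 8/7.
E[X | Z ≥ 6] = (8/7) / (2/7) = 4.

4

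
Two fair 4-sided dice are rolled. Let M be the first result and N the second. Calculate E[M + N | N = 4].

13/2

P(N = 4) = 1/4.
Summing (M+N)·P(x,y) over outcomes with N = 4 gives 13/8.
E[M + N | N = 4] = (13/8) / (1/4) = 13/2.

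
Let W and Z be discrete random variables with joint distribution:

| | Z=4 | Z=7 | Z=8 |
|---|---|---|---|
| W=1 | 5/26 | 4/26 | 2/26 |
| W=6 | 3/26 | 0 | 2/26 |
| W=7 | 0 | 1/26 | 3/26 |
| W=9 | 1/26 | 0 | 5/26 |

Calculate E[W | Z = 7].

11/5

P(Z = 7) = 5/26.
Σ W·P over the event = 1·(4/26) + 7·(1/26) = 11/26.
E[W | Z = 7] = (11/26) / (5/26) = 11/5.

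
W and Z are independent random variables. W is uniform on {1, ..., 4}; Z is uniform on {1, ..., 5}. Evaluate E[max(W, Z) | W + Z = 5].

Outcomes with W + Z = 5: (1,4), (2,3), (3,2), (4,1), each with probability 1/20.
E[max(W, Z) | W + Z = 5] = (4 + 3 + 3 + 4) / 4 = 7/2.

7/2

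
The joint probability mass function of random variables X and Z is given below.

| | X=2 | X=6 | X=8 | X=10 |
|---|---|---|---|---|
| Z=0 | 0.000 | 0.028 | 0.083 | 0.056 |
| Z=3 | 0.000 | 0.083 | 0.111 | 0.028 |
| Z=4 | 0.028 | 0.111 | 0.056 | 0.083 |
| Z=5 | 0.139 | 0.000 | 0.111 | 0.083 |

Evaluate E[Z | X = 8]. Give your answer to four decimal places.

3.0803

P(X = 8) = 0.361.
Σ Z·P over the event = 0·(0.083) + 3·(0.111) + 4·(0.056) + 5·(0.111) = 1.112.
E[Z | X = 8] = (1.112) / (0.361) = 3.0803.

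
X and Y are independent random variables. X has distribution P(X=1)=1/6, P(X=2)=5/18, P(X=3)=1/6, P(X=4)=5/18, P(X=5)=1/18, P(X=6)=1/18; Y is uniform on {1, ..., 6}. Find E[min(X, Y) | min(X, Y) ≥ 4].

89/21

P(min(X, Y) ≥ 4) = 7/36.
Summing min(X,Y)·P(x,y) over outcomes with min(X, Y) ≥ 4 gives 89/108.
E[min(X, Y) | min(X, Y) ≥ 4] = (89/108) / (7/36) = 89/21.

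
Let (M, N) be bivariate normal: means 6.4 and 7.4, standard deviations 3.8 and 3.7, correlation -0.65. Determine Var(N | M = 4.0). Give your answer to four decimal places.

Var(N | M=x) = (1 − ρ²)·σ_N².
Var(N | M=4.0) = (3.7)²·(1 − (-0.65)²) = 13.69·0.5775 = 7.9060.

7.9060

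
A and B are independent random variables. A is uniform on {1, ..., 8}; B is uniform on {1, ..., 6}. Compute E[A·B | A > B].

P(A > B) = 9/16.
Summing AB·P(x,y) over outcomes with A > B gives 245/24.
E[A·B | A > B] = (245/24) / (9/16) = 490/27.

490/27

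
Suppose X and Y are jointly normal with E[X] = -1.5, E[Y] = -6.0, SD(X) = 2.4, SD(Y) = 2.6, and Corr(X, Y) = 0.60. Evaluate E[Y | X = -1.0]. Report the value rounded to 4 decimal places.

-5.6750

The regression of Y on X has slope ρ·σ_Y/σ_X and passes through (μ_X, μ_Y).
E[Y | X=-1.0] = -6.0 + (0.60)·(2.6/2.4)·(-1.0 − (-1.5)) = -6.0 + (0.65)·(0.5) = -5.6750.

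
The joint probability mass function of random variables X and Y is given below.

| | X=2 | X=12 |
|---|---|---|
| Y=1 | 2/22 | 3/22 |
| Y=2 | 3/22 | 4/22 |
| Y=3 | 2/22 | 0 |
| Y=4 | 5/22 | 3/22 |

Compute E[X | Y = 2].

P(Y = 2) = 7/22.
Σ X·P over the event = 2·(3/22) + 12·(4/22) = 27/11.
E[X | Y = 2] = (27/11) / (7/22) = 54/7.

54/7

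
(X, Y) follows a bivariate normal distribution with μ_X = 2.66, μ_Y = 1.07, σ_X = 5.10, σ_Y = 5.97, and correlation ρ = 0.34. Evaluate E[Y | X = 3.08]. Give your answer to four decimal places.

1.2372

For a bivariate normal, E[Y | X=x] = μ_Y + ρ·(σ_Y/σ_X)·(x − μ_X).
E[Y | X=3.08] = 1.07 + (0.34)·(5.97/5.10)·(3.08 − (2.66)) = 1.07 + (0.398)·(0.42) = 1.2372.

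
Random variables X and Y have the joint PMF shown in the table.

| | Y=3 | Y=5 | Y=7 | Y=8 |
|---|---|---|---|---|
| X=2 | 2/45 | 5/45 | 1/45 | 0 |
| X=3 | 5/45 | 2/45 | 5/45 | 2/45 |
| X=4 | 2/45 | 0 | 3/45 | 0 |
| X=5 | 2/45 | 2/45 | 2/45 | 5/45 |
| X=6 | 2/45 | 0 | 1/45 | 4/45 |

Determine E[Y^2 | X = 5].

P(X = 5) = 11/45.
Σ Y^2·P over the event = 9·(2/45) + 25·(2/45) + 49·(2/45) + 64·(5/45) = 54/5.
E[Y^2 | X = 5] = (54/5) / (11/45) = 486/11.

486/11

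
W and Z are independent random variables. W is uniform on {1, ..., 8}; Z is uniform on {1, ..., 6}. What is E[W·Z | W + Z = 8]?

P(W + Z = 8) = 1/8.
Summing WZ·P(x,y) over outcomes with W + Z = 8 gives 77/48.
E[W·Z | W + Z = 8] = (77/48) / (1/8) = 77/6.

77/6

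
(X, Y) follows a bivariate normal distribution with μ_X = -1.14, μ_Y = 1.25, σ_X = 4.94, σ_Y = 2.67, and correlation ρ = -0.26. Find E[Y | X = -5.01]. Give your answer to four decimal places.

1.7938

E[Y | X=x] = μ_Y + ρ(σ_Y/σ_X)(x − μ_X) for jointly normal variables.
E[Y | X=-5.01] = 1.25 + (-0.26)·(2.67/4.94)·(-5.01 − (-1.14)) = 1.25 + (-0.140526)·(-3.87) = 1.7938.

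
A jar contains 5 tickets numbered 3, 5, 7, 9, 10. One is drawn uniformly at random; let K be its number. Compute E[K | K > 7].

P(K > 7) = 2/5.
Σ over the event: 9·1/5 + 10·1/5 = 19/5.
E[K | K > 7] = (19/5) / (2/5) = 19/2.

19/2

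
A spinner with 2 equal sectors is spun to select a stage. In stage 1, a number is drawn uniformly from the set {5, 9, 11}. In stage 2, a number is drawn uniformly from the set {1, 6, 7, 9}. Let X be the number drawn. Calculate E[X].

169/24

E[X | stage 1] = (5+9+11)/3 = 25/3.
E[X | stage 2] = (1+6+7+9)/4 = 23/4.
E[X] = (1/2)·(25/3) + (1/2)·(23/4) = 169/24.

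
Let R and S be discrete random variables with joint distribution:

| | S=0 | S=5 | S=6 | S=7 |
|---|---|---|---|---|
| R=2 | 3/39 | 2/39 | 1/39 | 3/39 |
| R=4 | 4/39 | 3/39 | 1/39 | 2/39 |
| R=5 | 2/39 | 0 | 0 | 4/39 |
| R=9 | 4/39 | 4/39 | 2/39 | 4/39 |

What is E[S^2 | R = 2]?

233/9

P(R = 2) = 3/13.
Σ S^2·P over the event = 0·(3/39) + 25·(2/39) + 36·(1/39) + 49·(3/39) = 233/39.
E[S^2 | R = 2] = (233/39) / (3/13) = 233/9.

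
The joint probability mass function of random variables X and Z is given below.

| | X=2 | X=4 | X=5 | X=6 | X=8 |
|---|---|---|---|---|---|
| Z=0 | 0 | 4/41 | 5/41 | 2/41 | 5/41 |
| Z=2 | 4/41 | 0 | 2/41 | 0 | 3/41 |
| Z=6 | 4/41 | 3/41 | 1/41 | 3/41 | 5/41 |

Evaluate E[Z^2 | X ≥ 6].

50/3

P(X ≥ 6) = 18/41.
Σ Z^2·P over the event = 0·(2/41) + 36·(3/41) + 0·(5/41) + 4·(3/41) + 36·(5/41) = 300/41.
E[Z^2 | X ≥ 6] = (300/41) / (18/41) = 50/3.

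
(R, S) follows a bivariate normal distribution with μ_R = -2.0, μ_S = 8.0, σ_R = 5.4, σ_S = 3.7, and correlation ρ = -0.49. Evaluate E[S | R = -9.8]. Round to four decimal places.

For a bivariate normal, E[S | R=x] = μ_S + ρ·(σ_S/σ_R)·(x − μ_R).
E[S | R=-9.8] = 8.0 + (-0.49)·(3.7/5.4)·(-9.8 − (-2.0)) = 8.0 + (-0.33574)·(-7.8) = 10.6188.

10.6188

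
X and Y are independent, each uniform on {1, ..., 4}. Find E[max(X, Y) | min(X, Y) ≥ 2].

31/9

P(min(X, Y) ≥ 2) = 9/16.
Summing max(X,Y)·P(x,y) over outcomes with min(X, Y) ≥ 2 gives 31/16.
E[max(X, Y) | min(X, Y) ≥ 2] = (31/16) / (9/16) = 31/9.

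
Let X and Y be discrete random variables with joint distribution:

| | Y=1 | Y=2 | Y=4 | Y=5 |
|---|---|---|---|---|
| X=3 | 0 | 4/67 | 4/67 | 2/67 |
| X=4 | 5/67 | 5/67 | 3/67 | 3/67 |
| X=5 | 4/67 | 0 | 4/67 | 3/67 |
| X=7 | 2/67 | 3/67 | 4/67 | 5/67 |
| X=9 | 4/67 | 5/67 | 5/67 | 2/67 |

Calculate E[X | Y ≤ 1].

6

P(Y ≤ 1) = 15/67.
Σ X·P over the event = 4·(5/67) + 5·(4/67) + 7·(2/67) + 9·(4/67) = 90/67.
E[X | Y ≤ 1] = (90/67) / (15/67) = 6.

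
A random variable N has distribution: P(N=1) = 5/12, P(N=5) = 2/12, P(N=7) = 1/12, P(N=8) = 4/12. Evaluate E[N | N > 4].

P(N > 4) = 7/12.
Σ over the event: 5·1/6 + 7·1/12 + 8·1/3 = 49/12.
E[N | N > 4] = (49/12) / (7/12) = 7.

7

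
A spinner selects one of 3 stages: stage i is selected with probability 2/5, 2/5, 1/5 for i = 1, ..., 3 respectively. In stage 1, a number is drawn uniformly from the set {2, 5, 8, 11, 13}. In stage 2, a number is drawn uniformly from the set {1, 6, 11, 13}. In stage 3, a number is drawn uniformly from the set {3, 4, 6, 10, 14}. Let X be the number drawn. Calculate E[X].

77/10

E[X | stage 1] = (2+5+8+11+13)/5 = 39/5.
E[X | stage 2] = (1+6+11+13)/4 = 31/4.
E[X | stage 3] = (3+4+6+10+14)/5 = 37/5.
E[X] = (2/5)·(39/5) + (2/5)·(31/4) + (1/5)·(37/5) = 77/10.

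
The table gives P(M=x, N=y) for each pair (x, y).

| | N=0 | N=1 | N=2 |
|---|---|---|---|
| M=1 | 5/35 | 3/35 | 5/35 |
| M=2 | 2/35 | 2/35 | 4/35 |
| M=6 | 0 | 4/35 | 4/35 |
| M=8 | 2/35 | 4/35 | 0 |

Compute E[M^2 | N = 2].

165/13

P(N = 2) = 13/35.
Σ M^2·P over the event = 1·(5/35) + 4·(4/35) + 36·(4/35) = 33/7.
E[M^2 | N = 2] = (33/7) / (13/35) = 165/13.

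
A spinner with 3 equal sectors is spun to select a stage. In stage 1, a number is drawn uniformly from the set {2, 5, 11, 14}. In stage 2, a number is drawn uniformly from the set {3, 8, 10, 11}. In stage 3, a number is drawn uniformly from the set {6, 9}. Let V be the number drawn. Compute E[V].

47/6

E[V | stage 1] = (2+5+11+14)/4 = 8.
E[V | stage 2] = (3+8+10+11)/4 = 8.
E[V | stage 3] = (6+9)/2 = 15/2.
By the law of total expectation,
E[V] = (1/3)·(8) + (1/3)·(8) + (1/3)·(15/2) = 47/6.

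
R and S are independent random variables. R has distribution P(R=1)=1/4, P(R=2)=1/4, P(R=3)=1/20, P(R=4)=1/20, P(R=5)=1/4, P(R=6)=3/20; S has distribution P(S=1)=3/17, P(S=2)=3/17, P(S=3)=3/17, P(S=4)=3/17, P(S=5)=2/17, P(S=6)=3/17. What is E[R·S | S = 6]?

P(S = 6) = 3/17.
Summing RS·P(x,y) over outcomes with S = 6 gives 117/34.
E[R·S | S = 6] = (117/34) / (3/17) = 39/2.

39/2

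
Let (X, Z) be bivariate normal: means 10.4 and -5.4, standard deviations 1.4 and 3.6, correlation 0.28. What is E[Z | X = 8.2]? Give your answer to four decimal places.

E[Z | X=x] = μ_Z + ρ(σ_Z/σ_X)(x − μ_X) for jointly normal variables.
E[Z | X=8.2] = -5.4 + (0.28)·(3.6/1.4)·(8.2 − (10.4)) = -5.4 + (0.72)·(-2.2) = -6.9840.

-6.9840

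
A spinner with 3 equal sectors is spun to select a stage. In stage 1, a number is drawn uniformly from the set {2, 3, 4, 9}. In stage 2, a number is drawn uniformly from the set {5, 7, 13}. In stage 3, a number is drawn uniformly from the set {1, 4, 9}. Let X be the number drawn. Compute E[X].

35/6

E[X | stage 1] = (2+3+4+9)/4 = 9/2.
E[X | stage 2] = (5+7+13)/3 = 25/3.
E[X | stage 3] = (1+4+9)/3 = 14/3.
By the law of total expectation,
E[X] = (1/3)·(9/2) + (1/3)·(25/3) + (1/3)·(14/3) = 35/6.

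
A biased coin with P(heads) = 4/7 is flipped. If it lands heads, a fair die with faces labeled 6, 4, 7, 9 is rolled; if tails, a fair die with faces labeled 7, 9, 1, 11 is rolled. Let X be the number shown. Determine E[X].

47/7

E[X | heads] = (6+4+7+9)/4 = 13/2.
E[X | tails] = (7+9+1+11)/4 = 7.
By the law of total expectation,
E[X] = (4/7)·(13/2) + (3/7)·(7) = 47/7.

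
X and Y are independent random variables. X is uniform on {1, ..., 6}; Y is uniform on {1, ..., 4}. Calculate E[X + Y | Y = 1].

9/2

Outcomes with Y = 1: (1,1), (2,1), (3,1), (4,1), (5,1), (6,1), each with probability 1/24.
E[X + Y | Y = 1] = (2 + 3 + 4 + 5 + 6 + 7) / 6 = 9/2.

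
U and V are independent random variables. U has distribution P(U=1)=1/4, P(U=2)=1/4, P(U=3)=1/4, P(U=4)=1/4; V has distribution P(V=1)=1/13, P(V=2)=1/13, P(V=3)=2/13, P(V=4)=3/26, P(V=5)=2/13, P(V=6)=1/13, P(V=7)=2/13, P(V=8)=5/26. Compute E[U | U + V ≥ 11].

51/14

P(U + V ≥ 11) = 7/52.
Summing U·P(x,y) over outcomes with U + V ≥ 11 gives 51/104.
E[U | U + V ≥ 11] = (51/104) / (7/52) = 51/14.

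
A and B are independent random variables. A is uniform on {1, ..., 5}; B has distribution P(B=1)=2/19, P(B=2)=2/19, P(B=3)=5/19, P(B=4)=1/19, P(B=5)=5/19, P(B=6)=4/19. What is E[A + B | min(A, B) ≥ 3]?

128/15

P(min(A, B) ≥ 3) = 9/19.
Summing (A+B)·P(x,y) over outcomes with min(A, B) ≥ 3 gives 384/95.
E[A + B | min(A, B) ≥ 3] = (384/95) / (9/19) = 128/15.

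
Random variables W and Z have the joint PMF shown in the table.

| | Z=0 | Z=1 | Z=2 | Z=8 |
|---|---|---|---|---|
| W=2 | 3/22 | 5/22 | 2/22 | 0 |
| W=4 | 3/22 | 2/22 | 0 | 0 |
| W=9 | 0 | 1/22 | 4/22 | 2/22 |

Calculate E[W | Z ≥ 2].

29/4

P(Z ≥ 2) = 4/11.
Σ W·P over the event = 2·(2/22) + 9·(4/22) + 9·(2/22) = 29/11.
E[W | Z ≥ 2] = (29/11) / (4/11) = 29/4.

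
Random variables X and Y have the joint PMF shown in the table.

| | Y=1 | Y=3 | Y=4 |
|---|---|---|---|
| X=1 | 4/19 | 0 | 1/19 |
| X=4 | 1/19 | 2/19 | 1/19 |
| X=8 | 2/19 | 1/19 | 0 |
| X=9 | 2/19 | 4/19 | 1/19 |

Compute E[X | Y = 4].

14/3

P(Y = 4) = 3/19.
Summing X·P(X=x,Y=y) over the conditioning event gives 14/19.
E[X | Y = 4] = (14/19) / (3/19) = 14/3.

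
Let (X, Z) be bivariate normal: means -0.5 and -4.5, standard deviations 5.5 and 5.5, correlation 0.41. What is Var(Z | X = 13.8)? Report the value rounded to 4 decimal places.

The conditional variance in a bivariate normal is σ_Z²(1 − ρ²), independent of x.
Var(Z | X=13.8) = (5.5)²·(1 − (0.41)²) = 30.25·0.8319 = 25.1650.

25.1650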